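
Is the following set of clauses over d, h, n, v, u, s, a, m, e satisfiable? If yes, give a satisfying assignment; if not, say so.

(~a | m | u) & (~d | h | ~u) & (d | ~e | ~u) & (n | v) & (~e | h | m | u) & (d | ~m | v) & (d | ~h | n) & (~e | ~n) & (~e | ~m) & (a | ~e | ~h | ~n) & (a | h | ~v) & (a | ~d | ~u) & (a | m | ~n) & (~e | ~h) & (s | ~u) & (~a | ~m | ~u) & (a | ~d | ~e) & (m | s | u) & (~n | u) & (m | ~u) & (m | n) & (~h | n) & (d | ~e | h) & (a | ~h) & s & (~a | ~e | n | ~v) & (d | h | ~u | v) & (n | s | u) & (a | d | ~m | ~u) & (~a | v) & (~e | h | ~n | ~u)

d: False, h: False, n: False, v: True, u: False, s: True, a: True, m: True, e: False

Unit clause (s) forces s = True.
Set d = False.
Set h = False.
  then (d | ~e | h) forces e = False.
Set n = False.
  then (n | v) forces v = True.
  then (a | h | ~v) forces a = True.
  then (m | n) forces m = True.
  then (~a | ~m | ~u) forces u = False.
All clauses satisfied.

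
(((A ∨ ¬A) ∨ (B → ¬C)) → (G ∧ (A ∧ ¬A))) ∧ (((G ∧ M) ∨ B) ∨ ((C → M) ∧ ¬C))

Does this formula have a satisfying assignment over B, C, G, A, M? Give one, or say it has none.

No satisfying assignment exists.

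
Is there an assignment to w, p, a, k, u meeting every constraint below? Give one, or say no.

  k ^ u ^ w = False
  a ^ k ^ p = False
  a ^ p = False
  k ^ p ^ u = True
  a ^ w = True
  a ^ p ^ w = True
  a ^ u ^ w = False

w = True, p = False, a = False, k = False, u = True

k ^ u ^ w = F ^ T ^ T = False ✓
a ^ k ^ p = F ^ F ^ F = False ✓
a ^ p = F ^ F = False ✓
k ^ p ^ u = F ^ F ^ T = True ✓
a ^ w = F ^ T = True ✓
a ^ p ^ w = F ^ F ^ T = True ✓
a ^ u ^ w = F ^ T ^ T = False ✓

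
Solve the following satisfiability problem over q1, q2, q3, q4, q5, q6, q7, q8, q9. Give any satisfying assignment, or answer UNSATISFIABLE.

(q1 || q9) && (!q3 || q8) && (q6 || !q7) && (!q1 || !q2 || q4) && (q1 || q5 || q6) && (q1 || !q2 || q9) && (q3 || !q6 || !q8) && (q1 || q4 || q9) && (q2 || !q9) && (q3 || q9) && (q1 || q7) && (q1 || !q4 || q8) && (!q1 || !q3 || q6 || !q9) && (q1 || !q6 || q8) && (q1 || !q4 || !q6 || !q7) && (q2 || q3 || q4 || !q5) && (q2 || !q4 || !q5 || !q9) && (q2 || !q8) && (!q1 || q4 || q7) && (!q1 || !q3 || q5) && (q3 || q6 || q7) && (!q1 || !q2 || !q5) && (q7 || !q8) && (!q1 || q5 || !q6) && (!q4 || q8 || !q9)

q1 = False; q2 = True; q3 = True; q4 = False; q5 = False; q6 = True; q7 = True; q8 = True; q9 = True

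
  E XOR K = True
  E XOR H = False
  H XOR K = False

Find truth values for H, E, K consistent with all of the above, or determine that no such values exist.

Adding constraints 1, 2, 3 mod 2: every variable appears an even number of times on the left, so the left side is 0.
But the right sides sum to 1 (mod 2). 0 ≠ 1 — the system is inconsistent.

No satisfying assignment exists.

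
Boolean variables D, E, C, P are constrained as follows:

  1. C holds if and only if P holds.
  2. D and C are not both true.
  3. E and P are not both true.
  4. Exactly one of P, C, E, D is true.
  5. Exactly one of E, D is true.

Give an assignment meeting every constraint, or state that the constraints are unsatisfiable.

D = False; E = True; C = False; P = False

  (1) C=F, P=F — same ✓
  (2) D=F, C=F — not both ✓
  (3) E=T, P=F — not both ✓
  (4) {P, C, E, D}: 1 true — exactly one ✓
  (5) {E, D}: 1 true — exactly one ✓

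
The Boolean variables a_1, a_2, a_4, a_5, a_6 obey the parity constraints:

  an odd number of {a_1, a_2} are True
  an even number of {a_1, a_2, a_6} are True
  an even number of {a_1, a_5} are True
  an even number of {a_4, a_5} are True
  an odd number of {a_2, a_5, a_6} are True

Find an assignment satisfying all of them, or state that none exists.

No satisfying assignment exists.

Adding constraints 2, 3, 5 mod 2: every variable appears an even number of times on the left, so the left side is 0.
But the right sides sum to 1 (mod 2). 0 ≠ 1 — the system is inconsistent.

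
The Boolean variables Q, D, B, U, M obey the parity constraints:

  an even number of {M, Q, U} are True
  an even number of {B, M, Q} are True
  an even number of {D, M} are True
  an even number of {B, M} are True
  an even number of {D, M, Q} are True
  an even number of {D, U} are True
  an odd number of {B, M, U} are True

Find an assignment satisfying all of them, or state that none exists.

Q = False; D = True; B = True; U = True; M = True

{M, Q, U}: 2 true → even ✓
{B, M, Q}: 2 true → even ✓
{D, M}: 2 true → even ✓
{B, M}: 2 true → even ✓
{D, M, Q}: 2 true → even ✓
{D, U}: 2 true → even ✓
{B, M, U}: 3 true → odd ✓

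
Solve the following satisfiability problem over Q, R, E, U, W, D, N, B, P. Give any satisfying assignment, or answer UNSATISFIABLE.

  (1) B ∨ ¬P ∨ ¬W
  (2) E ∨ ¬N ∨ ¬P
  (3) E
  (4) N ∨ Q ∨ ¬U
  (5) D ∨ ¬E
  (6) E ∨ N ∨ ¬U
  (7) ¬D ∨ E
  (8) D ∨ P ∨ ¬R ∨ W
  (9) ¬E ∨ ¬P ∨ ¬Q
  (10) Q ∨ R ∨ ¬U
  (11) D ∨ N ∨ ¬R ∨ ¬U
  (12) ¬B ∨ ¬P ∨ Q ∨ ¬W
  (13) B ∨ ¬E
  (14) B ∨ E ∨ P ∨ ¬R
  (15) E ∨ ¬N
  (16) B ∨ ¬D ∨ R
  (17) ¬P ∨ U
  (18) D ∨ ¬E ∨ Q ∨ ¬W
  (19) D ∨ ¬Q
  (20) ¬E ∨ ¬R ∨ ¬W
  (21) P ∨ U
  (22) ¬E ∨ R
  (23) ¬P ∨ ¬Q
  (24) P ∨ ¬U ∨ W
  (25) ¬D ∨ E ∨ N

Unit clause (E) forces E = True.
In (D ∨ ¬E) only D is left, so D = True.
In (B ∨ ¬E) only B is left, so B = True.
In (¬E ∨ R) only R is left, so R = True.
In (¬E ∨ ¬R ∨ ¬W) only ¬W is left, so W = False.
Try Q = True:
  (¬E ∨ ¬P ∨ ¬Q) forces P = False.
  (P ∨ U) forces U = True.
  clause (P ∨ ¬U ∨ W) is falsified — backtrack.
So Q = False.
Set U = True.
  then (N ∨ Q ∨ ¬U) forces N = True.
  then (P ∨ ¬U ∨ W) forces P = True.
All clauses satisfied.

Q: False; R: True; E: True; U: True; W: False; D: True; N: True; B: True; P: True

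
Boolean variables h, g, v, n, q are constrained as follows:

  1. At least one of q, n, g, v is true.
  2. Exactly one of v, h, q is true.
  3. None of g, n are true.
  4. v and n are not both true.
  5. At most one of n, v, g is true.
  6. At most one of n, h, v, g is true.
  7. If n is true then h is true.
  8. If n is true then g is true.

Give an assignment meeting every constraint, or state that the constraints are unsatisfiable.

h=F, g=F, v=F, n=F, q=T

  (1) {q, n, g, v}: 1 true — at least one ✓
  (2) {v, h, q}: 1 true — exactly one ✓
  (3) {g, n}: 0 true — none ✓
  (4) v=F, n=F — not both ✓
  (5) {n, v, g}: 0 true — at most one ✓
  (6) {n, h, v, g}: 0 true — at most one ✓
  (7) n=F ⇒ h: vacuous ✓
  (8) n=F ⇒ g: vacuous ✓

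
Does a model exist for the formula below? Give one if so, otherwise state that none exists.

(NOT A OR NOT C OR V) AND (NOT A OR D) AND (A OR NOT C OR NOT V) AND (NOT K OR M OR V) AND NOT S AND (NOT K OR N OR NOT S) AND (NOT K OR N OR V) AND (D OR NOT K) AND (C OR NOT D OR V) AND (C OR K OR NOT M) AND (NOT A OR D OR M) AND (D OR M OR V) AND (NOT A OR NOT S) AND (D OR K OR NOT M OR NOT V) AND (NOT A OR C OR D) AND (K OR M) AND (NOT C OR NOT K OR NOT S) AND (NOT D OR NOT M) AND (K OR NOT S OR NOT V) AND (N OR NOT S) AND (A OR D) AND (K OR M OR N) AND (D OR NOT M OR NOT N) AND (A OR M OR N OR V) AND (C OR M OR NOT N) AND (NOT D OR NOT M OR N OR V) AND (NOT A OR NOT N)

C: False; N: False; K: True; A: True; D: True; M: False; V: True; S: False

Unit clause (NOT S) forces S = False.
Set C = False.
Set N = False.
Set K = True.
  then (NOT K OR N OR V) forces V = True.
  then (D OR NOT K) forces D = True.
  then (NOT D OR NOT M) forces M = False.
Set A = True.
All clauses satisfied.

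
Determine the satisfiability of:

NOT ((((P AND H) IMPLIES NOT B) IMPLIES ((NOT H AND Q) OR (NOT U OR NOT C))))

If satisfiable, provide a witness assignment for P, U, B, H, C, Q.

P = False; U = True; B = True; H = True; C = True; Q = False

  NOT ((((P AND H) IMPLIES NOT B) IMPLIES ((NOT H AND Q) OR (NOT U OR NOT C)))) = True
    ((P AND H) IMPLIES NOT B) IMPLIES ((NOT H AND Q) OR (NOT U OR NOT C)) = False
      (P AND H) IMPLIES NOT B = True
        P AND H = False
        NOT B = False
      (NOT H AND Q) OR (NOT U OR NOT C) = False
        NOT H AND Q = False
          NOT H = False
        NOT U OR NOT C = False
          NOT U = False
          NOT C = False
The formula evaluates to True.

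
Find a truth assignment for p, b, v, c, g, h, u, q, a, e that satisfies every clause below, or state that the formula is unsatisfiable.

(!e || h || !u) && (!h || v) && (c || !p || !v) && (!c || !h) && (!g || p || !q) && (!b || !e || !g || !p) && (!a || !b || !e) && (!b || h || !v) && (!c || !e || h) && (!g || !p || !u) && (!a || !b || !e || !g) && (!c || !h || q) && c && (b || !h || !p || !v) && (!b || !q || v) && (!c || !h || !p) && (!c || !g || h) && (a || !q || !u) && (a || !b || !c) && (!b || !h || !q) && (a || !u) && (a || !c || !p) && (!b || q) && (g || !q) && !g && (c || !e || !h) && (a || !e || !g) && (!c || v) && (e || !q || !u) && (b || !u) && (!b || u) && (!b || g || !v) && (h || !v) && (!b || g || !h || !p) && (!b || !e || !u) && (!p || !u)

Case v = True:
  (c) forces c = True.
  (!c || !h) forces h = False.
  Clause (h || !v) is falsified — contradiction.
Case v = False:
  (!h || v) forces h = False.
  (c) forces c = True.
  Clause (!c || v) is falsified — contradiction.
Both cases fail, so the formula is unsatisfiable.

Unsatisfiable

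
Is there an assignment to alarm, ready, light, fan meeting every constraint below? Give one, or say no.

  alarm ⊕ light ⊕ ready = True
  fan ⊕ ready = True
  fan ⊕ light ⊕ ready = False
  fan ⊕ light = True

alarm = True, ready = True, light = True, fan = False

alarm ⊕ light ⊕ ready = T ⊕ T ⊕ T = True ✓
fan ⊕ ready = F ⊕ T = True ✓
fan ⊕ light ⊕ ready = F ⊕ T ⊕ T = False ✓
fan ⊕ light = F ⊕ T = True ✓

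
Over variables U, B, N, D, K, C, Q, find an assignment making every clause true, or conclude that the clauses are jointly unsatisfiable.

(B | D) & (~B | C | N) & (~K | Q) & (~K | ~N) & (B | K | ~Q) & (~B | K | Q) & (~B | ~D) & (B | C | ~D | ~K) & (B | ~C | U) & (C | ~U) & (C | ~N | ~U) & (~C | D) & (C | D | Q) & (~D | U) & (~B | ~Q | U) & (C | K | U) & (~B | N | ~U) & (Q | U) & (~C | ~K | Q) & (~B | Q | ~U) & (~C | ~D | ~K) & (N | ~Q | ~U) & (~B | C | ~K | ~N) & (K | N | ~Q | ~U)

Set U = True.
  then (C | ~U) forces C = True.
  then (~C | D) forces D = True.
  then (~C | ~D | ~K) forces K = False.
  then (~B | ~D) forces B = False.
  then (B | K | ~Q) forces Q = False.
Set N = True.
All clauses satisfied.

U: True, B: False, N: True, D: True, K: False, C: True, Q: False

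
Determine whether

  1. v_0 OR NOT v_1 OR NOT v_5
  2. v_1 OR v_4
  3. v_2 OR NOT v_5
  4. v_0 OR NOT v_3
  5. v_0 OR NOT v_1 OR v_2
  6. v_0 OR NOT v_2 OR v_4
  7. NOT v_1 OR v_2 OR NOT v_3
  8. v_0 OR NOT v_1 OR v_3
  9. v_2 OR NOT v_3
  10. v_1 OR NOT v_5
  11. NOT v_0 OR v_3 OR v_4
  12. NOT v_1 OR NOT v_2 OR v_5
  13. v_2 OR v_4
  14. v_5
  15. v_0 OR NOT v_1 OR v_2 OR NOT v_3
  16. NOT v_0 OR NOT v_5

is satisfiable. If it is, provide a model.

The formula is unsatisfiable.

Case v_5 = True:
  (v_2 OR NOT v_5) forces v_2 = True.
  (v_1 OR NOT v_5) forces v_1 = True.
  (v_0 OR NOT v_1 OR NOT v_5) forces v_0 = True.
  Clause (NOT v_0 OR NOT v_5) is falsified — contradiction.
Case v_5 = False:
  Clause (v_5) is falsified — contradiction.
Both cases fail, so the formula is unsatisfiable.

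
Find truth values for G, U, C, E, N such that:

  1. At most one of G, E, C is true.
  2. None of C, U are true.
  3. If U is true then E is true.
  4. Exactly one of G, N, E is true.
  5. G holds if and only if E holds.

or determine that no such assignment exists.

G=F; U=F; C=F; E=F; N=T

  (1) {G, E, C}: 0 true — at most one ✓
  (2) {C, U}: 0 true — none ✓
  (3) U=F ⇒ E: vacuous ✓
  (4) {G, N, E}: 1 true — exactly one ✓
  (5) G=F, E=F — same ✓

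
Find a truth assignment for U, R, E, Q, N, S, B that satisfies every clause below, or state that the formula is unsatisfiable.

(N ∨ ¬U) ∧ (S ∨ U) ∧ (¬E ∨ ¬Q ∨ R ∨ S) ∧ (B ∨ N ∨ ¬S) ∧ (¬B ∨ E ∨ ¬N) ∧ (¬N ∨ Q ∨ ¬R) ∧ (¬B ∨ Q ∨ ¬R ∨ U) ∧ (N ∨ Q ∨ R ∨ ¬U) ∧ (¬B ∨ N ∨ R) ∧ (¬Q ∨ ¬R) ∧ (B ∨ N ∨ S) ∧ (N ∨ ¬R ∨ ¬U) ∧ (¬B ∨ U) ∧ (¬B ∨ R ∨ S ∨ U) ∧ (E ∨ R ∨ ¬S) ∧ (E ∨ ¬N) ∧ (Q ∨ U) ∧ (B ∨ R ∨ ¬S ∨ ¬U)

Set U = False.
  then (S ∨ U) forces S = True.
  then (¬B ∨ U) forces B = False.
  then (Q ∨ U) forces Q = True.
  then (B ∨ N ∨ ¬S) forces N = True.
  then (¬Q ∨ ¬R) forces R = False.
  then (E ∨ R ∨ ¬S) forces E = True.
All clauses satisfied.

U: False, R: False, E: True, Q: True, N: True, S: True, B: False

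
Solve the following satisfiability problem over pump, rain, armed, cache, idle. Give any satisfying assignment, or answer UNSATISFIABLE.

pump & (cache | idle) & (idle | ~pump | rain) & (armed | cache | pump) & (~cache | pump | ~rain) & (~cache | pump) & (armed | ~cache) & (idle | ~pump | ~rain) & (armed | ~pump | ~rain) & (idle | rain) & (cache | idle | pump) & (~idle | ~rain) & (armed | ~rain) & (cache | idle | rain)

pump=T, rain=F, armed=F, cache=F, idle=T

Unit clause (pump) forces pump = True.
Set rain = False.
  then (idle | ~pump | rain) forces idle = True.
Set armed = False.
  then (armed | ~cache) forces cache = False.
All clauses satisfied.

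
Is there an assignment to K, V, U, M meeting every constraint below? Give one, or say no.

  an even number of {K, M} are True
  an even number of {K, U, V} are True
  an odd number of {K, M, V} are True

K: False, V: True, U: True, M: False

{K, M}: 0 true → even ✓
{K, U, V}: 2 true → even ✓
{K, M, V}: 1 true → odd ✓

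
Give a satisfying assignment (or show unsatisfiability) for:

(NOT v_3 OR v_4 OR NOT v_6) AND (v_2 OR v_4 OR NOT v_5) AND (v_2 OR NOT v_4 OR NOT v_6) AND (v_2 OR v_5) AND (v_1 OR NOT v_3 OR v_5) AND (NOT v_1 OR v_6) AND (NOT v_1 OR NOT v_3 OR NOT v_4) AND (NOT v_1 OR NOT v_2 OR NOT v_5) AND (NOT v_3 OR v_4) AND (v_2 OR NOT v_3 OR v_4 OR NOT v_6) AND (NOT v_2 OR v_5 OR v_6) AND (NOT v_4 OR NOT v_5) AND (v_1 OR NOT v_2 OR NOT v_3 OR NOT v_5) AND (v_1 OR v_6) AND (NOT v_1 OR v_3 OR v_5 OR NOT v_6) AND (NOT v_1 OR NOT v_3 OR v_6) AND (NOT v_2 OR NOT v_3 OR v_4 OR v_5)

Set v_1 = False.
  then (v_1 OR v_6) forces v_6 = True.
Try v_2 = False:
  (v_2 OR NOT v_4 OR NOT v_6) forces v_4 = False.
  (NOT v_3 OR v_4 OR NOT v_6) forces v_3 = False.
  (v_2 OR v_4 OR NOT v_5) forces v_5 = False.
  clause (v_2 OR v_5) is falsified — backtrack.
So v_2 = True.
Set v_3 = False.
Set v_4 = False.
Set v_5 = True.
All clauses satisfied.

v_1 = False; v_2 = True; v_3 = False; v_4 = False; v_5 = True; v_6 = True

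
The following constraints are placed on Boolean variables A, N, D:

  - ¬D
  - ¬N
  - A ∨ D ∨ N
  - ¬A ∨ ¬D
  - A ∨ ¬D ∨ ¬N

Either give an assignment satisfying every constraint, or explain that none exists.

Unit clause (¬D) forces D = False.
Unit clause (¬N) forces N = False.
In (A ∨ D ∨ N) only A is left, so A = True.
Check each clause:
  (¬D): ¬D holds.
  (¬N): ¬N holds.
  (A ∨ D ∨ N): A holds.
  (¬A ∨ ¬D): ¬D holds.
  (A ∨ ¬D ∨ ¬N): A holds.
All clauses satisfied.

A=T, N=F, D=F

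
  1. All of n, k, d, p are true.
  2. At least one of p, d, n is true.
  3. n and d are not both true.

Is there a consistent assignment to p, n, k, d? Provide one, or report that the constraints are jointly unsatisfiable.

Unsatisfiable — no assignment works.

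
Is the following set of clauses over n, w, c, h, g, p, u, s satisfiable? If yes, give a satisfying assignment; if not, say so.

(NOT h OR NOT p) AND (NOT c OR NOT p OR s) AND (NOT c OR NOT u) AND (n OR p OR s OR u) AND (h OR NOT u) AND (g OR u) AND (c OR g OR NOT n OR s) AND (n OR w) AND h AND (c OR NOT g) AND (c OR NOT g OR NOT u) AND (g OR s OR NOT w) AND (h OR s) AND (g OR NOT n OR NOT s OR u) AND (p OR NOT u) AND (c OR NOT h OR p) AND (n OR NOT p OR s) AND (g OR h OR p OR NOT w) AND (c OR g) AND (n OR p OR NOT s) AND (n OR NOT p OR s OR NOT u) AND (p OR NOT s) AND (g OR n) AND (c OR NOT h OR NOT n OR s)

Unit clause (h) forces h = True.
In (NOT h OR NOT p) only NOT p is left, so p = False.
In (p OR NOT u) only NOT u is left, so u = False.
In (c OR NOT h OR p) only c is left, so c = True.
In (p OR NOT s) only NOT s is left, so s = False.
In (n OR p OR s OR u) only n is left, so n = True.
In (g OR u) only g is left, so g = True.
Set w = True.
All clauses satisfied.

n = True; w = True; c = True; h = True; g = True; p = False; u = False; s = False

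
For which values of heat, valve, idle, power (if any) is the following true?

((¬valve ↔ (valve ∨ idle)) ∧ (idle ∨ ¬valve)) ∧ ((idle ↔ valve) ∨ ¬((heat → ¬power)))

heat = True, valve = False, idle = True, power = True

  (¬valve ↔ (valve ∨ idle)) ∧ (idle ∨ ¬valve) = True
    ¬valve ↔ (valve ∨ idle) = True
      ¬valve = True
      valve ∨ idle = True
    idle ∨ ¬valve = True
      ¬valve = True
  (idle ↔ valve) ∨ ¬((heat → ¬power)) = True
    idle ↔ valve = False
    ¬((heat → ¬power)) = True
      heat → ¬power = False
        ¬power = False
Both conjuncts True, so the formula holds.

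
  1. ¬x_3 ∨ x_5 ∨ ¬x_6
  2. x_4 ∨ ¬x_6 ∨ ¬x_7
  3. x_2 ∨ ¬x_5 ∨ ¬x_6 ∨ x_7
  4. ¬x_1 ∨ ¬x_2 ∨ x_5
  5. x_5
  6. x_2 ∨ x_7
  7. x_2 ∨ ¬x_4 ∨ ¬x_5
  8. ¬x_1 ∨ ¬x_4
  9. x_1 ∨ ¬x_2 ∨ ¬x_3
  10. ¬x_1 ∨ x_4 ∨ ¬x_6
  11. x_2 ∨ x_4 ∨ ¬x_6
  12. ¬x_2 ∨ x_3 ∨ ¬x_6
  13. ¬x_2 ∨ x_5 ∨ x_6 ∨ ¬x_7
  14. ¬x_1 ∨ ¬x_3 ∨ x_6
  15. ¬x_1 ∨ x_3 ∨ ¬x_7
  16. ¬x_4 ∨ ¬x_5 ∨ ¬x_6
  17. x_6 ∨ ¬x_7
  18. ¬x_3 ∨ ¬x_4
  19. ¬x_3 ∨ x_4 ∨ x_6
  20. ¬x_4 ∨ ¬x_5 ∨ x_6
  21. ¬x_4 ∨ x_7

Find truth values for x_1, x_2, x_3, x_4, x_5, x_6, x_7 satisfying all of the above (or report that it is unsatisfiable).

Unit clause (x_5) forces x_5 = True.
Set x_1 = True.
  then (¬x_1 ∨ ¬x_4) forces x_4 = False.
  then (¬x_1 ∨ x_4 ∨ ¬x_6) forces x_6 = False.
  then (¬x_1 ∨ ¬x_3 ∨ x_6) forces x_3 = False.
  then (¬x_1 ∨ x_3 ∨ ¬x_7) forces x_7 = False.
  then (x_2 ∨ x_7) forces x_2 = True.
All clauses satisfied.

x_1 = True, x_2 = True, x_3 = False, x_4 = False, x_5 = True, x_6 = False, x_7 = False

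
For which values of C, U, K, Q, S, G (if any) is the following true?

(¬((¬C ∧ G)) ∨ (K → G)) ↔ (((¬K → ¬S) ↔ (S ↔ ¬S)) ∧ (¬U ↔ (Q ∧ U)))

C: True, U: True, K: False, Q: False, S: True, G: True

  (¬((¬C ∧ G)) ∨ (K → G)) ↔ (((¬K → ¬S) ↔ (S ↔ ¬S)) ∧ (¬U ↔ (Q ∧ U))) = True
    ¬((¬C ∧ G)) ∨ (K → G) = True
      ¬((¬C ∧ G)) = True
        ¬C ∧ G = False
          ¬C = False
      K → G = True
    ((¬K → ¬S) ↔ (S ↔ ¬S)) ∧ (¬U ↔ (Q ∧ U)) = True
      (¬K → ¬S) ↔ (S ↔ ¬S) = True
        ¬K → ¬S = False
          ¬K = True
          ¬S = False
        S ↔ ¬S = False
          ¬S = False
      ¬U ↔ (Q ∧ U) = True
        ¬U = False
        Q ∧ U = False
The formula evaluates to True.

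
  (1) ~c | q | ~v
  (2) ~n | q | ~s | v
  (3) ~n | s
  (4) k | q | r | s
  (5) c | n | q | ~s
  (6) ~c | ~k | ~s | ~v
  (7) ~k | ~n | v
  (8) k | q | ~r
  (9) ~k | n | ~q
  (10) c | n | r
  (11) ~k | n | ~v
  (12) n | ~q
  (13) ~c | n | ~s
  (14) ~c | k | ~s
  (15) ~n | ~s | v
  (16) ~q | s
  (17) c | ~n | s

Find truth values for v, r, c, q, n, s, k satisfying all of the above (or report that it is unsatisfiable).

Set v = False.
Set r = True.
Set c = True.
Try q = True:
  (n | ~q) forces n = True.
  (~n | s) forces s = True.
  clause (~n | ~s | v) is falsified — backtrack.
So q = False.
  then (k | q | ~r) forces k = True.
  then (~k | ~n | v) forces n = False.
  then (~c | n | ~s) forces s = False.
All clauses satisfied.

v = False, r = True, c = True, q = False, n = False, s = False, k = True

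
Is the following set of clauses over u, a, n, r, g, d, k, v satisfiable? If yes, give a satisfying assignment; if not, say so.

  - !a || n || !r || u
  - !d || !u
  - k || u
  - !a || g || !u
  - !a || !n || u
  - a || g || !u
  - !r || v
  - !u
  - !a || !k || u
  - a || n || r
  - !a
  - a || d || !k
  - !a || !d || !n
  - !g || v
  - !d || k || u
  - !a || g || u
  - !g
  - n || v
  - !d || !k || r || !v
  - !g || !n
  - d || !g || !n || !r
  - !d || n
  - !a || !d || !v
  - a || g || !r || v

Unit clause (!u) forces u = False.
Unit clause (!a) forces a = False.
Unit clause (!g) forces g = False.
In (k || u) only k is left, so k = True.
In (a || d || !k) only d is left, so d = True.
In (!d || n) only n is left, so n = True.
Set r = True.
  then (!r || v) forces v = True.
All clauses satisfied.

u: False, a: False, n: True, r: True, g: False, d: True, k: True, v: True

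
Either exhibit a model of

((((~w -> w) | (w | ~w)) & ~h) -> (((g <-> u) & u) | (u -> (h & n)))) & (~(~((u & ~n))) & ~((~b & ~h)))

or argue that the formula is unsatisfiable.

u: True; n: False; h: True; w: True; g: False; b: True

  (((~w -> w) | (w | ~w)) & ~h) -> (((g <-> u) & u) | (u -> (h & n))) = True
    ((~w -> w) | (w | ~w)) & ~h = False
      (~w -> w) | (w | ~w) = True
        ~w -> w = True
          ~w = False
        w | ~w = True
          ~w = False
      ~h = False
    ((g <-> u) & u) | (u -> (h & n)) = False
      (g <-> u) & u = False
        g <-> u = False
      u -> (h & n) = False
        h & n = False
  ~(~((u & ~n))) & ~((~b & ~h)) = True
    ~(~((u & ~n))) = True
      ~((u & ~n)) = False
        u & ~n = True
          ~n = True
    ~((~b & ~h)) = True
      ~b & ~h = False
        ~b = False
        ~h = False
Both conjuncts True, so the formula holds.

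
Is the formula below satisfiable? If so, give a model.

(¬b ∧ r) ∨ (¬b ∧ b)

r: True, b: False

  (¬b ∧ r) ∨ (¬b ∧ b) = True
    ¬b ∧ r = True
      ¬b = True
    ¬b ∧ b = False
      ¬b = True
The formula evaluates to True.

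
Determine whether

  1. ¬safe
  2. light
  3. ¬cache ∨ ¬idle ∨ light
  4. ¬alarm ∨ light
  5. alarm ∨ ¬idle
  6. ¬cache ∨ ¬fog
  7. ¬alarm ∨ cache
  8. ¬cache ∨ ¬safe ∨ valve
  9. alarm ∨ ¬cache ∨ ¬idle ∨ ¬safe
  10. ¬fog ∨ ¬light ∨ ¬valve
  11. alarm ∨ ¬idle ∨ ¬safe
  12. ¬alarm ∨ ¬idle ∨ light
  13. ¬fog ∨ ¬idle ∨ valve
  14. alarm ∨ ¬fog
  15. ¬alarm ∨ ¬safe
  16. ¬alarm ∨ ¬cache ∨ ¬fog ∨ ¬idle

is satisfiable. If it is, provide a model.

cache=F, safe=F, idle=F, light=T, alarm=F, valve=T, fog=F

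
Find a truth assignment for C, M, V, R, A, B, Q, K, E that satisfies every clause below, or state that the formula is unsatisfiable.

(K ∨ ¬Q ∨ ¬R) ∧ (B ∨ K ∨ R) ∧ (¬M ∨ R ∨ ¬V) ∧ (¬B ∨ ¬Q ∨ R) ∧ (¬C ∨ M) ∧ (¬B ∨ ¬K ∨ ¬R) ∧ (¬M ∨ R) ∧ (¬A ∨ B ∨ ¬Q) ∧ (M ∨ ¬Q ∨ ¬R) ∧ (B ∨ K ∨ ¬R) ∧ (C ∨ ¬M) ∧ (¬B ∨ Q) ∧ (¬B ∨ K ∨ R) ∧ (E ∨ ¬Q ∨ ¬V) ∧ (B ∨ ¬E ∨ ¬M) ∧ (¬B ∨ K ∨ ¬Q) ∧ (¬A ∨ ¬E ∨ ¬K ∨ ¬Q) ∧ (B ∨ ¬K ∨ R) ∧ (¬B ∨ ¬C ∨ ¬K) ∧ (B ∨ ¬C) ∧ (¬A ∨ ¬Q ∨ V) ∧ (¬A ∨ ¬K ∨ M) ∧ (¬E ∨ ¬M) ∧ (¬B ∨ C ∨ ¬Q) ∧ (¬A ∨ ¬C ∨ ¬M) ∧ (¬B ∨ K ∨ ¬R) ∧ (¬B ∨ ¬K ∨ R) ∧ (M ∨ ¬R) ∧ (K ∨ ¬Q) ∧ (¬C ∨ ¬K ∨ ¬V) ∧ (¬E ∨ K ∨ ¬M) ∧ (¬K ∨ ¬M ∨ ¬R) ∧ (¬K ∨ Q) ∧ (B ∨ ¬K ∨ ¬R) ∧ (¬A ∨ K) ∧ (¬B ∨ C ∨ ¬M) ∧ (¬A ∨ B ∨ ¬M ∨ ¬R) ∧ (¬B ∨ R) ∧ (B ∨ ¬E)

Case B = True:
  (¬B ∨ Q) forces Q = True.
  (¬B ∨ ¬Q ∨ R) forces R = True.
  (K ∨ ¬Q ∨ ¬R) forces K = True.
  Clause (¬B ∨ ¬K ∨ ¬R) is falsified — contradiction.
Case B = False:
  (B ∨ ¬C) forces C = False.
  (C ∨ ¬M) forces M = False.
  (M ∨ ¬R) forces R = False.
  (B ∨ K ∨ R) forces K = True.
  Clause (B ∨ ¬K ∨ R) is falsified — contradiction.
Both cases fail, so the formula is unsatisfiable.

Unsatisfiable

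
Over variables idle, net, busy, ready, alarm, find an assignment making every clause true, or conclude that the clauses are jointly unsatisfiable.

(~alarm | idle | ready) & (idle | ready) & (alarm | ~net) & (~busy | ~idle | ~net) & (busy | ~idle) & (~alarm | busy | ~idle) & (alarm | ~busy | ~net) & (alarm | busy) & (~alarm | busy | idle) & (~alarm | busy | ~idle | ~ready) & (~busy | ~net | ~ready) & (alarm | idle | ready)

Set idle = False.
  then (idle | ready) forces ready = True.
Set net = False.
Try busy = False:
  (alarm | busy) forces alarm = True.
  clause (~alarm | busy | idle) is falsified — backtrack.
So busy = True.
Set alarm = False.
All clauses satisfied.

idle: False, net: False, busy: True, ready: True, alarm: False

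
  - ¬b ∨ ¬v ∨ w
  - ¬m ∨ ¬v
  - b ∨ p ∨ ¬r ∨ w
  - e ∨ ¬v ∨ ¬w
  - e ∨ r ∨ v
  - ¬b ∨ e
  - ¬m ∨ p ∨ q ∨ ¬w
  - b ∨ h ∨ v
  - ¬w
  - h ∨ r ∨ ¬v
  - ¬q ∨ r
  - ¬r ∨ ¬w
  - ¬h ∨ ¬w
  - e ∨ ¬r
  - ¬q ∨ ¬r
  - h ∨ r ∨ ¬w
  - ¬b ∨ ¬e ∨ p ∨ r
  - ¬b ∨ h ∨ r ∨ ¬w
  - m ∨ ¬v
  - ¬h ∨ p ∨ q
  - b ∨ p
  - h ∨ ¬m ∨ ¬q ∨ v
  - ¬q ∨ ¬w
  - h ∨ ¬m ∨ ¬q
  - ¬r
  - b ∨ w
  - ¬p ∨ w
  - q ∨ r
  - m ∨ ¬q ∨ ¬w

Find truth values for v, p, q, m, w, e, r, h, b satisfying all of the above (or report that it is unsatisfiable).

UNSATISFIABLE

Case w = True:
  Clause (¬w) is falsified — contradiction.
Case w = False:
  (¬r) forces r = False.
  (¬q ∨ r) forces q = False.
  Clause (q ∨ r) is falsified — contradiction.
Both cases fail, so the formula is unsatisfiable.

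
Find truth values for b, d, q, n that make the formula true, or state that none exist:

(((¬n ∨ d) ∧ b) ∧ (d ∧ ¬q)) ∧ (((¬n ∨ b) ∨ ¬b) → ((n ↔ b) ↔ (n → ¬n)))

Case b = True: the formula simplifies to ((¬n ∨ d) ∧ (d ∧ ¬q)) ∧ (n ↔ (n → ¬n)).
  n = True: the conjunct n ↔ (n → ¬n) becomes True ↔ (True → False) = False.
  n = False: the conjunct n ↔ (n → ¬n) becomes False ↔ (False → True) = False.
Case b = False: the conjunct b is False.
Both cases fail — unsatisfiable.

UNSATISFIABLE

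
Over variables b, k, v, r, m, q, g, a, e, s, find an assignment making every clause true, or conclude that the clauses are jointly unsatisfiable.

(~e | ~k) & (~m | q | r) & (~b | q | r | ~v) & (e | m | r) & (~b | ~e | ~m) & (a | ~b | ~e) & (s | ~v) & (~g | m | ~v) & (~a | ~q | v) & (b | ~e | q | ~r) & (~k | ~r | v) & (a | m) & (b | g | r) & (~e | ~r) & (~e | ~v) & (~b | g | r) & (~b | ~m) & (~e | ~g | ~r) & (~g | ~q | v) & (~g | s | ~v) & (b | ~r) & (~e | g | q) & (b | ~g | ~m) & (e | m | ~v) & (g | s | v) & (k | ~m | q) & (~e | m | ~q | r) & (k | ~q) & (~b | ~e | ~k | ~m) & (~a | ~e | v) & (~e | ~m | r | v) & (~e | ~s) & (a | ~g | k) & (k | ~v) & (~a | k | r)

b: True, k: False, v: False, r: True, m: False, q: False, g: True, a: True, e: False, s: True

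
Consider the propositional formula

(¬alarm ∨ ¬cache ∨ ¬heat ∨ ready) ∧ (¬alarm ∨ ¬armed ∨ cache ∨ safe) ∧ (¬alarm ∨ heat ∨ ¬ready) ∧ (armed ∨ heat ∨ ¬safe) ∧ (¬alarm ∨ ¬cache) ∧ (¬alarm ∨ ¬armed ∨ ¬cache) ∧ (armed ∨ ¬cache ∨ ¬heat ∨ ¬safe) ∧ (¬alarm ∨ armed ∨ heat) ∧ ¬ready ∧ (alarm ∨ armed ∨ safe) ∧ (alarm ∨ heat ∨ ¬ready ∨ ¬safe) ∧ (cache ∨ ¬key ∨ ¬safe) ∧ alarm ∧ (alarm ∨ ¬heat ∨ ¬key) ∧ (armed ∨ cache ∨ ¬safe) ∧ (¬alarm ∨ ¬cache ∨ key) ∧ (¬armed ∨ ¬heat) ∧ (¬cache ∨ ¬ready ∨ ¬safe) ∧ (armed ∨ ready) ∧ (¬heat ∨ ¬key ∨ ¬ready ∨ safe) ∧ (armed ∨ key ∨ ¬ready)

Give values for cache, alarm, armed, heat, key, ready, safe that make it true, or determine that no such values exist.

Unit clause (¬ready) forces ready = False.
Unit clause (alarm) forces alarm = True.
In (armed ∨ ready) only armed is left, so armed = True.
In (¬alarm ∨ ¬cache) only ¬cache is left, so cache = False.
In (¬armed ∨ ¬heat) only ¬heat is left, so heat = False.
In (¬alarm ∨ ¬armed ∨ cache ∨ safe) only safe is left, so safe = True.
In (cache ∨ ¬key ∨ ¬safe) only ¬key is left, so key = False.
All clauses satisfied.

cache=F; alarm=T; armed=T; heat=F; key=F; ready=F; safe=T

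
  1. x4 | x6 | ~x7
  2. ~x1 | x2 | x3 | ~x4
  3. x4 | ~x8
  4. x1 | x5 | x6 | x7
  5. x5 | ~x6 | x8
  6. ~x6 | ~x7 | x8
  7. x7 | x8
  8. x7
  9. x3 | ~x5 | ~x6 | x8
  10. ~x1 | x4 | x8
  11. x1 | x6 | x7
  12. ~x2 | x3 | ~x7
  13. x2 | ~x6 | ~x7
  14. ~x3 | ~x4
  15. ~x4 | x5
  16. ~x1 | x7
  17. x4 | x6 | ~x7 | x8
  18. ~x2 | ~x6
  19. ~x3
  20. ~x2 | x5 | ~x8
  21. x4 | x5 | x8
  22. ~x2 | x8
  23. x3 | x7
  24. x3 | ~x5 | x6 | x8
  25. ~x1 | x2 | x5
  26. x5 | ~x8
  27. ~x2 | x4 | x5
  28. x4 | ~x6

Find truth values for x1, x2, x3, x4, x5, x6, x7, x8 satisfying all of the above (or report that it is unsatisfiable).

x1: False, x2: False, x3: False, x4: True, x5: True, x6: False, x7: True, x8: True

Unit clause (x7) forces x7 = True.
Unit clause (~x3) forces x3 = False.
In (~x2 | x3 | ~x7) only ~x2 is left, so x2 = False.
In (x2 | ~x6 | ~x7) only ~x6 is left, so x6 = False.
In (x4 | x6 | ~x7) only x4 is left, so x4 = True.
In (~x1 | x2 | x3 | ~x4) only ~x1 is left, so x1 = False.
In (~x4 | x5) only x5 is left, so x5 = True.
In (x3 | ~x5 | x6 | x8) only x8 is left, so x8 = True.
All clauses satisfied.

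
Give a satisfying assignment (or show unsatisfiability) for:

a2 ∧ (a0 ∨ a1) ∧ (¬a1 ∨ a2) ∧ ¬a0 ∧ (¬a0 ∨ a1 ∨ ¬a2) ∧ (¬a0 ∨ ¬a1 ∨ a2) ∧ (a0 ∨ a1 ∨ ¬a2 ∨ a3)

Unit clause (a2) forces a2 = True.
Unit clause (¬a0) forces a0 = False.
In (a0 ∨ a1) only a1 is left, so a1 = True.
Set a3 = True.
Check each clause:
  (a2): a2 holds.
  (a0 ∨ a1): a1 holds.
  (¬a1 ∨ a2): a2 holds.
  (¬a0): ¬a0 holds.
  (¬a0 ∨ a1 ∨ ¬a2): ¬a0 holds.
  (¬a0 ∨ ¬a1 ∨ a2): ¬a0 holds.
  (a0 ∨ a1 ∨ ¬a2 ∨ a3): a1 holds.
All clauses satisfied.

a0=F, a1=T, a2=T, a3=T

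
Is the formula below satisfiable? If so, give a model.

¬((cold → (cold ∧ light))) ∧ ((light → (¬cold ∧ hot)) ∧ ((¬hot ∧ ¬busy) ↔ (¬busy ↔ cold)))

hot = False, cold = True, busy = False, light = False

  ¬((cold → (cold ∧ light))) = True
    cold → (cold ∧ light) = False
      cold ∧ light = False
  (light → (¬cold ∧ hot)) ∧ ((¬hot ∧ ¬busy) ↔ (¬busy ↔ cold)) = True
    light → (¬cold ∧ hot) = True
      ¬cold ∧ hot = False
        ¬cold = False
    (¬hot ∧ ¬busy) ↔ (¬busy ↔ cold) = True
      ¬hot ∧ ¬busy = True
        ¬hot = True
        ¬busy = True
      ¬busy ↔ cold = True
        ¬busy = True
Both conjuncts True, so the formula holds.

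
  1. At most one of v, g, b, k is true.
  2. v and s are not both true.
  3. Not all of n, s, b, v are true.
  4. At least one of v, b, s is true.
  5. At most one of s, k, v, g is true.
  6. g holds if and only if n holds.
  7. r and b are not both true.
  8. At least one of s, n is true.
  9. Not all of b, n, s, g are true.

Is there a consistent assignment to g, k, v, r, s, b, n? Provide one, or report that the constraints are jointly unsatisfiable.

g = False, k = False, v = False, r = False, s = True, b = False, n = False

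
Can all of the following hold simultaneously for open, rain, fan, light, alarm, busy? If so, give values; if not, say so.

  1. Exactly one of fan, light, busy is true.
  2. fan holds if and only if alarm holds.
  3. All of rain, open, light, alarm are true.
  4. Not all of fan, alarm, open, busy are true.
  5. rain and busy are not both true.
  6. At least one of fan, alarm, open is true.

Case alarm = True:
  (2) with alarm=T forces fan = True.
  (1) with fan=T forces light = False.
  Constraint (3) is violated (light=F) — contradiction.
Case alarm = False:
  Constraint (3) is violated (alarm=F) — contradiction.
Both cases fail — unsatisfiable.

The formula is unsatisfiable.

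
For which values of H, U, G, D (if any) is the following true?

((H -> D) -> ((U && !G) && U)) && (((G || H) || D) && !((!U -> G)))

H = True, U = False, G = False, D = False

  (H -> D) -> ((U && !G) && U) = True
    H -> D = False
    (U && !G) && U = False
      U && !G = False
        !G = True
  ((G || H) || D) && !((!U -> G)) = True
    (G || H) || D = True
      G || H = True
    !((!U -> G)) = True
      !U -> G = False
        !U = True
Both conjuncts True, so the formula holds.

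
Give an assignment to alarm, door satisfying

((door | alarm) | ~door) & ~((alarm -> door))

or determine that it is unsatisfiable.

alarm: True, door: False

  (door | alarm) | ~door = True
    door | alarm = True
    ~door = True
  ~((alarm -> door)) = True
    alarm -> door = False
Both conjuncts True, so the formula holds.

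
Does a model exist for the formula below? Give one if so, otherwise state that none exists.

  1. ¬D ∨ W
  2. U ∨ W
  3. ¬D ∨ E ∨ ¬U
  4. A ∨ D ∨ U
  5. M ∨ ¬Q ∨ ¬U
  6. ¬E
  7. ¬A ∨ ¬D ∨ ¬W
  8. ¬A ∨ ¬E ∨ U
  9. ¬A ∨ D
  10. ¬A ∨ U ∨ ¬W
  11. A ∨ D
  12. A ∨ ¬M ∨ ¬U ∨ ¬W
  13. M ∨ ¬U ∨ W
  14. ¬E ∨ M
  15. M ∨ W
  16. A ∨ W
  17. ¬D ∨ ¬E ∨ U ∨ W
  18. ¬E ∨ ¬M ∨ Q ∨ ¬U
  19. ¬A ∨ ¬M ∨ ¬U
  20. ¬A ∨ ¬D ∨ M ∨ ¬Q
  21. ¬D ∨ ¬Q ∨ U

E = False, A = False, D = True, W = True, Q = False, M = False, U = False

Unit clause (¬E) forces E = False.
Set A = False.
  then (A ∨ D) forces D = True.
  then (A ∨ W) forces W = True.
  then (¬D ∨ E ∨ ¬U) forces U = False.
  then (¬D ∨ ¬Q ∨ U) forces Q = False.
Set M = False.
All clauses satisfied.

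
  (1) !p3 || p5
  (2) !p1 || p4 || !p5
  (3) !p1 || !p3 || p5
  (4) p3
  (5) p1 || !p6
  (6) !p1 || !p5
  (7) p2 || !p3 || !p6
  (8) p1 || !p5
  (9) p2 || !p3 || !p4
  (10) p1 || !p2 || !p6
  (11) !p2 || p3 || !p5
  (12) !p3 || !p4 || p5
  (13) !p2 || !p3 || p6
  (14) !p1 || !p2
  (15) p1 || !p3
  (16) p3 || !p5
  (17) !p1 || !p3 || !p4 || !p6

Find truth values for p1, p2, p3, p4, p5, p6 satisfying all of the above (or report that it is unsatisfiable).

The formula is unsatisfiable.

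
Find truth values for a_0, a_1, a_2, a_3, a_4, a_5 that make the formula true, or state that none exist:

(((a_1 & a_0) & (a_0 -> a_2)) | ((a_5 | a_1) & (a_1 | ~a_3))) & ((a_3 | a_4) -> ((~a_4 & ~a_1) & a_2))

a_0: False; a_1: False; a_2: False; a_3: False; a_4: False; a_5: True

  ((a_1 & a_0) & (a_0 -> a_2)) | ((a_5 | a_1) & (a_1 | ~a_3)) = True
    (a_1 & a_0) & (a_0 -> a_2) = False
      a_1 & a_0 = False
      a_0 -> a_2 = True
    (a_5 | a_1) & (a_1 | ~a_3) = True
      a_5 | a_1 = True
      a_1 | ~a_3 = True
        ~a_3 = True
  (a_3 | a_4) -> ((~a_4 & ~a_1) & a_2) = True
    a_3 | a_4 = False
    (~a_4 & ~a_1) & a_2 = False
      ~a_4 & ~a_1 = True
        ~a_4 = True
        ~a_1 = True
Both conjuncts True, so the formula holds.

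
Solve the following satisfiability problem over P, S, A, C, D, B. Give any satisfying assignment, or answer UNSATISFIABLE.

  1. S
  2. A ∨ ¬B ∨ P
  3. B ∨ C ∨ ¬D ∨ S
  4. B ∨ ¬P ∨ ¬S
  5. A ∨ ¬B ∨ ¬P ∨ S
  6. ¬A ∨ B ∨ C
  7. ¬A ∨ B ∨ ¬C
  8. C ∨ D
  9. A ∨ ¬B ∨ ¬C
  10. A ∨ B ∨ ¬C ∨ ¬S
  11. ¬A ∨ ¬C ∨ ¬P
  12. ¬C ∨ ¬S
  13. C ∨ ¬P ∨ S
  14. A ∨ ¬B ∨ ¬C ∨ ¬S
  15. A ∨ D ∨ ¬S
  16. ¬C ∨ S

Unit clause (S) forces S = True.
In (¬C ∨ ¬S) only ¬C is left, so C = False.
In (C ∨ D) only D is left, so D = True.
Set P = True.
  then (B ∨ ¬P ∨ ¬S) forces B = True.
Set A = False.
All clauses satisfied.

P = True, S = True, A = False, C = False, D = True, B = True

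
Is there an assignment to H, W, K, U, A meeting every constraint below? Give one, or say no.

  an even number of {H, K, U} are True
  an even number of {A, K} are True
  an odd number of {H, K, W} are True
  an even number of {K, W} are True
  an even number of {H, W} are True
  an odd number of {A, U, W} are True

Adding constraints 1, 2, 5, 6 mod 2: every variable appears an even number of times on the left, so the left side is 0.
But the right sides sum to 1 (mod 2). 0 ≠ 1 — the system is inconsistent.

Unsatisfiable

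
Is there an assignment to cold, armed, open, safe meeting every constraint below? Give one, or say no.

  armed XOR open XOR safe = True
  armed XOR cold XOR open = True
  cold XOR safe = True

The formula is unsatisfiable.

Adding constraints 1, 2, 3 mod 2: every variable appears an even number of times on the left, so the left side is 0.
But the right sides sum to 1 (mod 2). 0 ≠ 1 — the system is inconsistent.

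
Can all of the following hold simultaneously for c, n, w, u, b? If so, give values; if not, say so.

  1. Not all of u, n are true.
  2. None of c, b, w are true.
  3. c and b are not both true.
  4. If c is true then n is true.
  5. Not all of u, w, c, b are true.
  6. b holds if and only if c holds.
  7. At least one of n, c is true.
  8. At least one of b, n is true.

c=F, n=T, w=F, u=F, b=F

  (1) {u, n}: 1/2 true — not all ✓
  (2) {c, b, w}: 0 true — none ✓
  (3) c=F, b=F — not both ✓
  (4) c=F ⇒ n: vacuous ✓
  (5) {u, w, c, b}: 0/4 true — not all ✓
  (6) b=F, c=F — same ✓
  (7) {n, c}: 1 true — at least one ✓
  (8) {b, n}: 1 true — at least one ✓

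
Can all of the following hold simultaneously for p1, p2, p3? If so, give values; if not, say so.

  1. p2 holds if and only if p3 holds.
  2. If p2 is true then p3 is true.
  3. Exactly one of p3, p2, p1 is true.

p1 = True, p2 = False, p3 = False

  (1) p2=F, p3=F — same ✓
  (2) p2=F ⇒ p3: vacuous ✓
  (3) {p3, p2, p1}: 1 true — exactly one ✓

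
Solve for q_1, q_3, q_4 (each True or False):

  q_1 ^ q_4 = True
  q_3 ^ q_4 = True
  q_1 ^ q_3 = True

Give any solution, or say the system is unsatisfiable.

Adding constraints 1, 2, 3 mod 2: every variable appears an even number of times on the left, so the left side is 0.
But the right sides sum to 1 (mod 2). 0 ≠ 1 — the system is inconsistent.

UNSATISFIABLE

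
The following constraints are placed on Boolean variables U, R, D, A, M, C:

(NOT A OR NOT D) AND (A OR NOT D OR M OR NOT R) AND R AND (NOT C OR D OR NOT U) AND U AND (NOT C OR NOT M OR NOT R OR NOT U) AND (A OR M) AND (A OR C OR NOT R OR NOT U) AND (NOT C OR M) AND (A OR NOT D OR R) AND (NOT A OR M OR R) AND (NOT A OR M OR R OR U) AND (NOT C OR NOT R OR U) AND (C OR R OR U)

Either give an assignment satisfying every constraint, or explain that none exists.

Unit clause (R) forces R = True.
Unit clause (U) forces U = True.
Try D = True:
  (NOT A OR NOT D) forces A = False.
  (A OR NOT D OR M OR NOT R) forces M = True.
  (NOT C OR NOT M OR NOT R OR NOT U) forces C = False.
  clause (A OR C OR NOT R OR NOT U) is falsified — backtrack.
So D = False.
  then (NOT C OR D OR NOT U) forces C = False.
  then (A OR C OR NOT R OR NOT U) forces A = True.
Set M = True.
All clauses satisfied.

U: True; R: True; D: False; A: True; M: True; C: False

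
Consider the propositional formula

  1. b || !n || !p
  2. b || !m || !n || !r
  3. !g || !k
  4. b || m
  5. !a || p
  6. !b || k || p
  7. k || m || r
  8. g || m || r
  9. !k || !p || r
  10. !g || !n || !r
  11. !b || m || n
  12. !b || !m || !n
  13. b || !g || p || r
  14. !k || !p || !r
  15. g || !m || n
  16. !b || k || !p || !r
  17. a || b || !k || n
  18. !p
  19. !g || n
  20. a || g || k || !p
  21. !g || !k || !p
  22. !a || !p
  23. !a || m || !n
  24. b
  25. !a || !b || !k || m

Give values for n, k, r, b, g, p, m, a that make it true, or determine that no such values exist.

Unit clause (!p) forces p = False.
Unit clause (b) forces b = True.
In (!a || p) only !a is left, so a = False.
In (!b || k || p) only k is left, so k = True.
In (!g || !k) only !g is left, so g = False.
Set n = True.
  then (!b || !m || !n) forces m = False.
  then (g || m || r) forces r = True.
All clauses satisfied.

n = True, k = True, r = True, b = True, g = False, p = False, m = False, a = False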